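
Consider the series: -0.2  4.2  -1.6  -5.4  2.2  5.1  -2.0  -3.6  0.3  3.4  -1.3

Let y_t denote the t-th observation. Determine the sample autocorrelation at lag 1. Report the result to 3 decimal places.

-0.066

Mean ȳ = (-0.2 + 4.2 − 1.6 − 5.4 + 2.2 + 5.1 − 2.0 − 3.6 + 0.3 + 3.4 − 1.3)/11 = 0.1000
Numerator Σ_{t=1}^{10}(y_t−ȳ)(y_{t+1}−ȳ) = -7.3300
Denominator Σ(y_t−ȳ)² = 110.4400
r_1 = -7.3300 / 110.4400 = -0.066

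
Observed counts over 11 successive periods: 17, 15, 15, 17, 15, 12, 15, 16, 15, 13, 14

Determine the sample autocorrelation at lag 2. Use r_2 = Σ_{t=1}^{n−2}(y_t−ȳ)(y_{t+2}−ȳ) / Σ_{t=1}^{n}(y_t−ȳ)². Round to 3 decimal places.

-0.481

Mean ȳ = (17 + 15 + 15 + 17 + 15 + 12 + 15 + 16 + 15 + 13 + 14)/11 = 14.9091
Numerator Σ_{t=1}^{9}(y_t−ȳ)(y_{t+2}−ȳ) = -11.0165
Denominator Σ(y_t−ȳ)² = 22.9091
r_2 = -11.0165 / 22.9091 = -0.481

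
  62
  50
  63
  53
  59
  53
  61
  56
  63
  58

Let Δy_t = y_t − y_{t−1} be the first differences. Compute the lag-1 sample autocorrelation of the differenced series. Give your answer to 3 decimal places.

First differences Δy: -12, 13, -10, 6, -6, 8, -5, 7, -5
Mean of differences = -0.4444
Numerator Σ(Δy_t−Δȳ)(Δy_{t+1}−Δȳ) = -534.4198
Denominator Σ(Δy_t−Δȳ)² = 646.2222
r_1(Δy) = -534.4198 / 646.2222 = -0.827

-0.827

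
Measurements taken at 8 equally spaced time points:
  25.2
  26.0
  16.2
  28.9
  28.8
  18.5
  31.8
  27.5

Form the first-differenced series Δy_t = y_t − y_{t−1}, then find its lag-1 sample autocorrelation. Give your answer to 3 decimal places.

-0.588

First differences Δy: 0.8, -9.8, 12.7, -0.1, -10.3, 13.3, -4.3
Mean of differences = 0.3286
Numerator Σ(Δy_t−Δȳ)(Δy_{t+1}−Δȳ) = -328.7337
Denominator Σ(Δy_t−Δȳ)² = 558.6943
r_1(Δy) = -328.7337 / 558.6943 = -0.588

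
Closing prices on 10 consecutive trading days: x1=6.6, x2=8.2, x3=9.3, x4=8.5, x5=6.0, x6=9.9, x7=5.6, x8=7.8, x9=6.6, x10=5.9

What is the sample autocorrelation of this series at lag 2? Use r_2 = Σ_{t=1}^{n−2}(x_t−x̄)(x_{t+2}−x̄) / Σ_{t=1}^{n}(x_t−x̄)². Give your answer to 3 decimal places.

Mean x̄ = (6.6 + 8.2 + 9.3 + 8.5 + 6.0 + 9.9 + 5.6 + 7.8 + 6.6 + 5.9)/10 = 7.4400
Numerator Σ_{t=1}^{8}(x_t−x̄)(x_{t+2}−x̄) = 3.6988
Denominator Σ(x_t−x̄)² = 20.5840
r_2 = 3.6988 / 20.5840 = 0.180

0.180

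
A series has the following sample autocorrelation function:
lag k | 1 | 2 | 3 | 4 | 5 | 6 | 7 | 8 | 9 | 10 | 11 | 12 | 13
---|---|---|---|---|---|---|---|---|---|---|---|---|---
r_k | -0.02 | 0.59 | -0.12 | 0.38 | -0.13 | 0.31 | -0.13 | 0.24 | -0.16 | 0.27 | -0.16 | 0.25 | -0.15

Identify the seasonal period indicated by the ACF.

The largest autocorrelation is r_2 = 0.59, with weaker echoes at lags 4 (0.38), 6 (0.31), 8 (0.24), 10 (0.27) and 12 (0.25); the remaining lags stay at or below -0.02.
The dominant spike at lag 2 indicates a seasonal period of 2.

2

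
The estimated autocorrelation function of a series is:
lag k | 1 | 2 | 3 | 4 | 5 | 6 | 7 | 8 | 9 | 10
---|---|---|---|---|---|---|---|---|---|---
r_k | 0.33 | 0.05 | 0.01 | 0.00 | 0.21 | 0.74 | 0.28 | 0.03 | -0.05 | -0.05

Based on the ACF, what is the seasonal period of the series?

The largest autocorrelation is r_6 = 0.74; the remaining lags stay at or below 0.33. The elevated value at lag 1 (0.33), dropping to 0.05 at lag 2, reflects decaying short-term dependence rather than seasonality.
The dominant spike at lag 6 indicates a seasonal period of 6.

6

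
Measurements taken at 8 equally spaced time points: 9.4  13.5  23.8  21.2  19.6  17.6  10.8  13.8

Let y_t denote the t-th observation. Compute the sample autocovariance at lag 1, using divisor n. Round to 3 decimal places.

7.860

Mean ȳ = (9.4 + 13.5 + 23.8 + 21.2 + 19.6 + 17.6 + 10.8 + 13.8)/8 = 16.2125
Deviations: -6.8125, -2.7125, 7.5875, 4.9875, 3.3875, 1.3875, -5.4125, -2.4125
Σ_{t=1}^{7}(y_t−ȳ)(y_{t+1}−ȳ) = 62.8836
γ_1 = 62.8836 / 8 = 7.860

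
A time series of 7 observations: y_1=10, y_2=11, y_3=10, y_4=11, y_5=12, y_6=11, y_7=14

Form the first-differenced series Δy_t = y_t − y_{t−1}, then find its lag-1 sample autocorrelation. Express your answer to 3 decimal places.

First differences Δy: 1, -1, 1, 1, -1, 3
Mean of differences = 0.6667
Numerator Σ(Δy_t−Δȳ)(Δy_{t+1}−Δȳ) = -5.4444
Denominator Σ(Δy_t−Δȳ)² = 11.3333
r_1(Δy) = -5.4444 / 11.3333 = -0.480

-0.480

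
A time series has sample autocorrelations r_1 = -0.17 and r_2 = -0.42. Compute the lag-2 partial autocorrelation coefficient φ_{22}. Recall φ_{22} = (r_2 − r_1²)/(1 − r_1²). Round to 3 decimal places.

-0.462

φ_{22} = (r_2 − r_1²) / (1 − r_1²)
r_1² = (-0.17)² = 0.0289
Numerator = -0.42 − 0.0289 = -0.4489; denominator = 1 − 0.0289 = 0.9711
φ_{22} = -0.4489 / 0.9711 = -0.462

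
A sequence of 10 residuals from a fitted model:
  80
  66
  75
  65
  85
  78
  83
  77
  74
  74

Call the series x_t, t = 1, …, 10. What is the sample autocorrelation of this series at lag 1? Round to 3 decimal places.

Mean x̄ = (80 + 66 + 75 + 65 + 85 + 78 + 83 + 77 + 74 + 74)/10 = 75.7000
Numerator Σ_{t=1}^{9}(x_t−x̄)(x_{t+1}−x̄) = -78.5900
Denominator Σ(x_t−x̄)² = 380.1000
r_1 = -78.5900 / 380.1000 = -0.207

-0.207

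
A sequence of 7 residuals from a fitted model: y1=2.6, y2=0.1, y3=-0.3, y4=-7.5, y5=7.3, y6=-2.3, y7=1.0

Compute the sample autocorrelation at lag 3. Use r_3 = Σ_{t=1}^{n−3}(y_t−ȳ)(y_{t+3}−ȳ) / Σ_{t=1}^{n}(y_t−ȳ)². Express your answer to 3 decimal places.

Mean ȳ = (2.6 + 0.1 − 0.3 − 7.5 + 7.3 − 2.3 + 1.0)/7 = 0.1286
Deviations from mean: 2.4714, -0.0286, -0.4286, -7.6286, 7.1714, -2.4286, 0.8714
Σ(y_t−ȳ)(y_{t+3}−ȳ) = (-18.8535) + (-0.2049) + (1.0408) + (-6.6478) = -24.6653
Denominator Σ(y_t−ȳ)² = 122.5743
r_3 = -24.6653 / 122.5743 = -0.201

-0.201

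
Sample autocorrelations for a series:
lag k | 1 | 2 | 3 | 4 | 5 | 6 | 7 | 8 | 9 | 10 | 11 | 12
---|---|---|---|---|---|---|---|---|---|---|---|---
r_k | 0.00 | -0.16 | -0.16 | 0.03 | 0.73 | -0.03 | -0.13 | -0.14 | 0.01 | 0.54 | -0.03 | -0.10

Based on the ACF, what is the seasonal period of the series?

5

The largest autocorrelation is r_5 = 0.73, with a weaker echo at lag 10 (0.54); the remaining lags stay at or below 0.03.
The dominant spike at lag 5 indicates a seasonal period of 5.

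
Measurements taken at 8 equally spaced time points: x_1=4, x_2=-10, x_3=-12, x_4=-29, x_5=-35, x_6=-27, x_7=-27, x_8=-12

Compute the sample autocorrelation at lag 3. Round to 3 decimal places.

Mean x̄ = (4 − 10 − 12 − 29 − 35 − 27 − 27 − 12)/8 = -18.5000
Σ(x_t−x̄)(x_{t+3}−x̄) = (-236.2500) + (-140.2500) + (-55.2500) + (89.2500) + (-107.2500) = -449.7500
Denominator Σ(x_t−x̄)² = 1190.0000
r_3 = -449.7500 / 1190.0000 = -0.378

-0.378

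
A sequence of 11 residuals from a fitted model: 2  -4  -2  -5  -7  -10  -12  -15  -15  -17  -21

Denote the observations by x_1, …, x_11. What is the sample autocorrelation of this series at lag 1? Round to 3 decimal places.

0.641

Mean x̄ = (2 − 4 − 2 − 5 − 7 − 10 − 12 − 15 − 15 − 17 − 21)/11 = -9.6364
Numerator Σ_{t=1}^{10}(x_t−x̄)(x_{t+1}−x̄) = 320.7769
Denominator Σ(x_t−x̄)² = 500.5455
r_1 = 320.7769 / 500.5455 = 0.641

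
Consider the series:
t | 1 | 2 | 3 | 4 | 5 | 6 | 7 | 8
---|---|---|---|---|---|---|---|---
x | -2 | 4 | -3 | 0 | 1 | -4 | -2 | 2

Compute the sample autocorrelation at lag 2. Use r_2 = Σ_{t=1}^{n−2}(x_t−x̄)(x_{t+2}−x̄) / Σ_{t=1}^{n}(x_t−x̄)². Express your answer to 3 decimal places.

-0.202

Mean x̄ = (-2 + 4 − 3 + 0 + 1 − 4 − 2 + 2)/8 = -0.5000
Deviations from mean: -1.5000, 4.5000, -2.5000, 0.5000, 1.5000, -3.5000, -1.5000, 2.5000
Numerator Σ_{t=1}^{6}(x_t−x̄)(x_{t+2}−x̄) = -10.5000
Denominator Σ(x_t−x̄)² = 52.0000
r_2 = -10.5000 / 52.0000 = -0.202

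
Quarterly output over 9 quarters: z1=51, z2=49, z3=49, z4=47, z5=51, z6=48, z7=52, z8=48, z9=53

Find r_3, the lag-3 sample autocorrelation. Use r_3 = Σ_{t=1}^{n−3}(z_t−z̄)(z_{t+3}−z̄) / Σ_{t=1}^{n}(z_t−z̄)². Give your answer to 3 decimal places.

Mean z̄ = (51 + 49 + 49 + 47 + 51 + 48 + 52 + 48 + 53)/9 = 49.7778
Σ(z_t−z̄)(z_{t+3}−z̄) = (-3.3951) + (-0.9506) + (1.3827) + (-6.1728) + (-2.1728) + (-5.7284) = -17.0370
Denominator Σ(z_t−z̄)² = 33.5556
r_3 = -17.0370 / 33.5556 = -0.508

-0.508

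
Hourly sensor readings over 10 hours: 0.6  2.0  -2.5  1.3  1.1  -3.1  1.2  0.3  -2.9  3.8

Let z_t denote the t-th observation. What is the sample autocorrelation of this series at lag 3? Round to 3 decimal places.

Mean z̄ = (0.6 + 2.0 − 2.5 + 1.3 + 1.1 − 3.1 + 1.2 + 0.3 − 2.9 + 3.8)/10 = 0.1800
Σ(z_t−z̄)(z_{t+3}−z̄) = (0.4704) + (1.6744) + (8.7904) + (1.1424) + (0.1104) + (10.1024) + (3.6924) = 25.9828
Denominator Σ(z_t−z̄)² = 47.1760
r_3 = 25.9828 / 47.1760 = 0.551

0.551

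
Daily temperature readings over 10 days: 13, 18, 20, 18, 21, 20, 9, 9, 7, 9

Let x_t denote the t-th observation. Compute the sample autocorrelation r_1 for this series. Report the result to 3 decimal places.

Mean x̄ = (13 + 18 + 20 + 18 + 21 + 20 + 9 + 9 + 7 + 9)/10 = 14.4000
Numerator Σ_{t=1}^{9}(x_t−x̄)(x_{t+1}−x̄) = 174.8400
Denominator Σ(x_t−x̄)² = 276.4000
r_1 = 174.8400 / 276.4000 = 0.633

0.633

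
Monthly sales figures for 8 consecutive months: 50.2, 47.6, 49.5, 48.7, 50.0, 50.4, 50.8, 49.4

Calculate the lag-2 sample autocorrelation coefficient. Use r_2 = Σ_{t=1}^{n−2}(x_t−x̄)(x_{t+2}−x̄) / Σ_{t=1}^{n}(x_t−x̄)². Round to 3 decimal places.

0.175

Mean x̄ = (50.2 + 47.6 + 49.5 + 48.7 + 50.0 + 50.4 + 50.8 + 49.4)/8 = 49.5750
Σ(x_t−x̄)(x_{t+2}−x̄) = (-0.0469) + (1.7281) + (-0.0319) + (-0.7219) + (0.5206) + (-0.1444) = 1.3038
Denominator Σ(x_t−x̄)² = 7.4550
r_2 = 1.3038 / 7.4550 = 0.175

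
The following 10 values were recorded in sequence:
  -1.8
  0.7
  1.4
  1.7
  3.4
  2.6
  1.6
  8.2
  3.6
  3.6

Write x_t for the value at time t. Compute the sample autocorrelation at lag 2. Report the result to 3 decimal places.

0.169

Mean x̄ = (-1.8 + 0.7 + 1.4 + 1.7 + 3.4 + 2.6 + 1.6 + 8.2 + 3.6 + 3.6)/10 = 2.5000
Numerator Σ_{t=1}^{8}(x_t−x̄)(x_{t+2}−x̄) = 10.1400
Denominator Σ(x_t−x̄)² = 60.1200
r_2 = 10.1400 / 60.1200 = 0.169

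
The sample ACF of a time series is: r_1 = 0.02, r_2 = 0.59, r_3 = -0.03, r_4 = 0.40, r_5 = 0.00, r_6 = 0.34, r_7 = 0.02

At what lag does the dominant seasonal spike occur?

2

The largest autocorrelation is r_2 = 0.59, with weaker echoes at lags 4 (0.40) and 6 (0.34); the remaining lags stay at or below 0.02.
The dominant spike at lag 2 indicates a seasonal period of 2.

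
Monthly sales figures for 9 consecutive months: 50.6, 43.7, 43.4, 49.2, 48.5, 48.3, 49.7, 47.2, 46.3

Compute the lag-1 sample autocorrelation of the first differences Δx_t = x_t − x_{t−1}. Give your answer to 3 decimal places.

First differences Δx: -6.9, -0.3, 5.8, -0.7, -0.2, 1.4, -2.5, -0.9
Mean of differences = -0.5375
Numerator Σ(Δx_t−Δx̄)(Δx_{t+1}−Δx̄) = -3.5277
Denominator Σ(Δx_t−Δx̄)² = 88.5788
r_1(Δx) = -3.5277 / 88.5788 = -0.040

-0.040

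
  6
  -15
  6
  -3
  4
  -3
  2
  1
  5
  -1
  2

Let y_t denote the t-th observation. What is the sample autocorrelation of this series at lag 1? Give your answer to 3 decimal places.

-0.622

Mean ȳ = (6 − 15 + 6 − 3 + 4 − 3 + 2 + 1 + 5 − 1 + 2)/11 = 0.3636
Numerator Σ_{t=1}^{10}(y_t−ȳ)(y_{t+1}−ȳ) = -226.6777
Denominator Σ(y_t−ȳ)² = 364.5455
r_1 = -226.6777 / 364.5455 = -0.622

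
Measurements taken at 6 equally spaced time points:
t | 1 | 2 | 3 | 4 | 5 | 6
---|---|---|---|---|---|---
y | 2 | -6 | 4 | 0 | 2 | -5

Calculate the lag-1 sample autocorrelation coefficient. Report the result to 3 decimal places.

Mean ȳ = (2 − 6 + 4 + 0 + 2 − 5)/6 = -0.5000
Deviations from mean: 2.5000, -5.5000, 4.5000, 0.5000, 2.5000, -4.5000
Σ(y_t−ȳ)(y_{t+1}−ȳ) = (-13.7500) + (-24.7500) + (2.2500) + (1.2500) + (-11.2500) = -46.2500
Denominator Σ(y_t−ȳ)² = 83.5000
r_1 = -46.2500 / 83.5000 = -0.554

-0.554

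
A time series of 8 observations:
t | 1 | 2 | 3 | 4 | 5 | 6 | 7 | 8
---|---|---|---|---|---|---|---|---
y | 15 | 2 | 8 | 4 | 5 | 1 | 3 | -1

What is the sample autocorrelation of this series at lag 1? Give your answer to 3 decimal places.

Mean ȳ = (15 + 2 + 8 + 4 + 5 + 1 + 3 − 1)/8 = 4.6250
Σ(y_t−ȳ)(y_{t+1}−ȳ) = (-27.2344) + (-8.8594) + (-2.1094) + (-0.2344) + (-1.3594) + (5.8906) + (9.1406) = -24.7656
Denominator Σ(y_t−ȳ)² = 173.8750
r_1 = -24.7656 / 173.8750 = -0.142

-0.142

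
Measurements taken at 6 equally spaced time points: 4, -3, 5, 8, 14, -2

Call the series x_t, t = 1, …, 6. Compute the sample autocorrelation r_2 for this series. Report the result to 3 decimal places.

Mean x̄ = (4 − 3 + 5 + 8 + 14 − 2)/6 = 4.3333
Σ(x_t−x̄)(x_{t+2}−x̄) = (-0.2222) + (-26.8889) + (6.4444) + (-23.2222) = -43.8889
Denominator Σ(x_t−x̄)² = 201.3333
r_2 = -43.8889 / 201.3333 = -0.218

-0.218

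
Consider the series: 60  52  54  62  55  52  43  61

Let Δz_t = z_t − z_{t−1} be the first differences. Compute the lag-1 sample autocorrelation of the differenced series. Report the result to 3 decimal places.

First differences Δz: -8, 2, 8, -7, -3, -9, 18
Mean of differences = 0.1429
Numerator Σ(Δz_t−Δz̄)(Δz_{t+1}−Δz̄) = -168.7347
Denominator Σ(Δz_t−Δz̄)² = 594.8571
r_1(Δz) = -168.7347 / 594.8571 = -0.284

-0.284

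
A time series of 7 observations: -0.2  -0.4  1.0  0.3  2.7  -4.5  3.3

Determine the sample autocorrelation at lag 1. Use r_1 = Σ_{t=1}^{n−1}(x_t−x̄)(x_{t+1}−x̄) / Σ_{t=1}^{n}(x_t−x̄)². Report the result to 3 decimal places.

Mean x̄ = (-0.2 − 0.4 + 1.0 + 0.3 + 2.7 − 4.5 + 3.3)/7 = 0.3143
Σ(x_t−x̄)(x_{t+1}−x̄) = (0.3673) + (-0.4898) + (-0.0098) + (-0.0341) + (-11.4855) + (-14.3741) = -26.0259
Denominator Σ(x_t−x̄)² = 39.0286
r_1 = -26.0259 / 39.0286 = -0.667

-0.667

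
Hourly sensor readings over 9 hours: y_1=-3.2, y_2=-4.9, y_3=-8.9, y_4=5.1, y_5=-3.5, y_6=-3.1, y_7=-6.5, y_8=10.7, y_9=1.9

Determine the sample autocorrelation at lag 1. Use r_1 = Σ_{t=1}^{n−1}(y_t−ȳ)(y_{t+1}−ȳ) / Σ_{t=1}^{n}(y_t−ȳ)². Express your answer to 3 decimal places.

-0.129

Mean ȳ = (-3.2 − 4.9 − 8.9 + 5.1 − 3.5 − 3.1 − 6.5 + 10.7 + 1.9)/9 = -1.3778
Numerator Σ_{t=1}^{8}(y_t−ȳ)(y_{t+1}−ȳ) = -39.3616
Denominator Σ(y_t−ȳ)² = 304.5956
r_1 = -39.3616 / 304.5956 = -0.129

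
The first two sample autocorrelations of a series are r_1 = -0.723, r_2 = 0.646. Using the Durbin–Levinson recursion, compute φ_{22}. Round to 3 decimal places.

φ_{22} = (r_2 − r_1²) / (1 − r_1²)
r_1² = (-0.723)² = 0.522729
Numerator = 0.646 − 0.5227 = 0.1233; denominator = 1 − 0.5227 = 0.4773
φ_{22} = 0.1233 / 0.4773 = 0.258

0.258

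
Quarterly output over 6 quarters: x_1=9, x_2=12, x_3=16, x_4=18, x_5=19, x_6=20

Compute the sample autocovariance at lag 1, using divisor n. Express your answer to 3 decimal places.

Mean x̄ = (9 + 12 + 16 + 18 + 19 + 20)/6 = 15.6667
Σ_{t=1}^{5}(x_t−x̄)(x_{t+1}−x̄) = 46.2222
γ_1 = 46.2222 / 6 = 7.704

7.704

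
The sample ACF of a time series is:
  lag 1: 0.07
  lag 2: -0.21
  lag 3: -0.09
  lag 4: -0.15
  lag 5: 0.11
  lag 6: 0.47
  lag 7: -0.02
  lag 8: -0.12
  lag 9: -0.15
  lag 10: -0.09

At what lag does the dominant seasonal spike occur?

6

The largest autocorrelation is r_6 = 0.47; the remaining lags stay at or below 0.11.
The dominant spike at lag 6 indicates a seasonal period of 6.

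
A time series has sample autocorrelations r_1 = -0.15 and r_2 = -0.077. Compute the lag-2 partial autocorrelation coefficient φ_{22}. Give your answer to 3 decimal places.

-0.102

φ_{22} = (r_2 − r_1²) / (1 − r_1²)
r_1² = (-0.15)² = 0.0225
Numerator = -0.077 − 0.0225 = -0.0995; denominator = 1 − 0.0225 = 0.9775
φ_{22} = -0.0995 / 0.9775 = -0.102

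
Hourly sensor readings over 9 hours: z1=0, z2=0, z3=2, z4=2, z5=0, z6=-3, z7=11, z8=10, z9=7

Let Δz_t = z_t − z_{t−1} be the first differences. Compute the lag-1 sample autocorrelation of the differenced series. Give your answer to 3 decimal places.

-0.261

First differences Δz: 0, 2, 0, -2, -3, 14, -1, -3
Mean of differences = 0.8750
Numerator Σ(Δz_t−Δz̄)(Δz_{t+1}−Δz̄) = -56.5156
Denominator Σ(Δz_t−Δz̄)² = 216.8750
r_1(Δz) = -56.5156 / 216.8750 = -0.261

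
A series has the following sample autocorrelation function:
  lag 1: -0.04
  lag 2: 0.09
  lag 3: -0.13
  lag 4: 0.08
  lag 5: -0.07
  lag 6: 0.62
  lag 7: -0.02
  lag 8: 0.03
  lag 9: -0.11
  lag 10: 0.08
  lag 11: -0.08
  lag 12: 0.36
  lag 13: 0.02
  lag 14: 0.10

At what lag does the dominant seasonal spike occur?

The largest autocorrelation is r_6 = 0.62, with a weaker echo at lag 12 (0.36); the remaining lags stay at or below 0.10.
The dominant spike at lag 6 indicates a seasonal period of 6.

6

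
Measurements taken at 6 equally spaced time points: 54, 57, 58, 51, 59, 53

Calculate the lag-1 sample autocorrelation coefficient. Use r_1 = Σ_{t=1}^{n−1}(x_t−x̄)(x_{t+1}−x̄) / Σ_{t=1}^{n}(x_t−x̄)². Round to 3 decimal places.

-0.685

Mean x̄ = (54 + 57 + 58 + 51 + 59 + 53)/6 = 55.3333
Deviations from mean: -1.3333, 1.6667, 2.6667, -4.3333, 3.6667, -2.3333
Numerator Σ_{t=1}^{5}(x_t−x̄)(x_{t+1}−x̄) = -33.7778
Denominator Σ(x_t−x̄)² = 49.3333
r_1 = -33.7778 / 49.3333 = -0.685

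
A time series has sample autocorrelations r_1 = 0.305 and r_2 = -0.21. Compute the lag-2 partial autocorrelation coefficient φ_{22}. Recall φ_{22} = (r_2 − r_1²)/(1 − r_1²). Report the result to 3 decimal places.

φ_{22} = (r_2 − r_1²) / (1 − r_1²)
r_1² = (0.305)² = 0.093025
Numerator = -0.21 − 0.0930 = -0.3030; denominator = 1 − 0.0930 = 0.9070
φ_{22} = -0.3030 / 0.9070 = -0.334

-0.334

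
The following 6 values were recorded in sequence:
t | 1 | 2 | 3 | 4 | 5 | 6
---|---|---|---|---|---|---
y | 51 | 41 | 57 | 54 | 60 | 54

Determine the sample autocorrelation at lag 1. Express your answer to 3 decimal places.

Mean ȳ = (51 + 41 + 57 + 54 + 60 + 54)/6 = 52.8333
Deviations from mean: -1.8333, -11.8333, 4.1667, 1.1667, 7.1667, 1.1667
Σ(y_t−ȳ)(y_{t+1}−ȳ) = (21.6944) + (-49.3056) + (4.8611) + (8.3611) + (8.3611) = -6.0278
Denominator Σ(y_t−ȳ)² = 214.8333
r_1 = -6.0278 / 214.8333 = -0.028

-0.028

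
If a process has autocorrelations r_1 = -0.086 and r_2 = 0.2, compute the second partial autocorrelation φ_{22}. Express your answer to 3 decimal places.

φ_{22} = (r_2 − r_1²) / (1 − r_1²)
r_1² = (-0.086)² = 0.007396
Numerator = 0.2 − 0.0074 = 0.1926; denominator = 1 − 0.0074 = 0.9926
φ_{22} = 0.1926 / 0.9926 = 0.194

0.194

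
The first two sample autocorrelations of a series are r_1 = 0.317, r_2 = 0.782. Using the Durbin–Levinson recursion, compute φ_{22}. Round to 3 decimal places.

0.758

φ_{22} = (r_2 − r_1²) / (1 − r_1²)
r_1² = (0.317)² = 0.100489
Numerator = 0.782 − 0.1005 = 0.6815; denominator = 1 − 0.1005 = 0.8995
φ_{22} = 0.6815 / 0.8995 = 0.758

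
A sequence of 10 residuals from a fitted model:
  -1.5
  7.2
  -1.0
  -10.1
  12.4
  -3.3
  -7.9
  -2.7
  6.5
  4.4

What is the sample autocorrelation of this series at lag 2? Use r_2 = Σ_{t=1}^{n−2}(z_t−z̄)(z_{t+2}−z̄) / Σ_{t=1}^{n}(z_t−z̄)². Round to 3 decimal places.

-0.438

Mean z̄ = (-1.5 + 7.2 − 1.0 − 10.1 + 12.4 − 3.3 − 7.9 − 2.7 + 6.5 + 4.4)/10 = 0.4000
Numerator Σ_{t=1}^{8}(z_t−z̄)(z_{t+2}−z̄) = -197.8500
Denominator Σ(z_t−z̄)² = 451.4600
r_2 = -197.8500 / 451.4600 = -0.438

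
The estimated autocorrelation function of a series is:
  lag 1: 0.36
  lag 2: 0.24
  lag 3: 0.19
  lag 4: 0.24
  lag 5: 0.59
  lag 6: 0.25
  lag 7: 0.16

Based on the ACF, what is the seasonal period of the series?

The largest autocorrelation is r_5 = 0.59; the remaining lags stay at or below 0.36. The elevated value at lag 1 (0.36), dropping to 0.24 at lag 2, reflects decaying short-term dependence rather than seasonality.
The dominant spike at lag 5 indicates a seasonal period of 5.

5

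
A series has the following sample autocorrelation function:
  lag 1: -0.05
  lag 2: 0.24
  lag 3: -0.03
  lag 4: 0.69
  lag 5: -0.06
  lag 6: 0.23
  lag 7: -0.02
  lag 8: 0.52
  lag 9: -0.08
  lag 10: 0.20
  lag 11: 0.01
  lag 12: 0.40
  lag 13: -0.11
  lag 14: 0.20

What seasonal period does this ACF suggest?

The largest autocorrelation is r_4 = 0.69, with weaker echoes at lags 8 (0.52) and 12 (0.40); the remaining lags stay at or below 0.24.
The dominant spike at lag 4 indicates a seasonal period of 4.

4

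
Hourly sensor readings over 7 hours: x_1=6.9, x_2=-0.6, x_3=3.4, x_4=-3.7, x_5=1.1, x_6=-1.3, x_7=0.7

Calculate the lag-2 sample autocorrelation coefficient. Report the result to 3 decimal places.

Mean x̄ = (6.9 − 0.6 + 3.4 − 3.7 + 1.1 − 1.3 + 0.7)/7 = 0.9286
Deviations from mean: 5.9714, -1.5286, 2.4714, -4.6286, 0.1714, -2.2286, -0.2286
Numerator Σ_{t=1}^{5}(x_t−x̄)(x_{t+2}−x̄) = 32.5327
Denominator Σ(x_t−x̄)² = 70.5743
r_2 = 32.5327 / 70.5743 = 0.461

0.461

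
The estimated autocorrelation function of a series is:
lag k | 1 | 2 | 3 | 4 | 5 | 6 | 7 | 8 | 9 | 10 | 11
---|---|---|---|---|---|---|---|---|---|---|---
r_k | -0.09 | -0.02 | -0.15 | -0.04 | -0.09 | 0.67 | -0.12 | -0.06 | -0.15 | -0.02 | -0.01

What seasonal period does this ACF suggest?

The largest autocorrelation is r_6 = 0.67; the remaining lags stay at or below -0.01.
The dominant spike at lag 6 indicates a seasonal period of 6.

6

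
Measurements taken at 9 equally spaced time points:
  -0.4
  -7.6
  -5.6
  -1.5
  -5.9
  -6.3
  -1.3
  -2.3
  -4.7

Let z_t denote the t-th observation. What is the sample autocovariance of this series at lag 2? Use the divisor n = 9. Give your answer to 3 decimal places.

-3.153

Mean z̄ = (-0.4 − 7.6 − 5.6 − 1.5 − 5.9 − 6.3 − 1.3 − 2.3 − 4.7)/9 = -3.9556
Σ_{t=1}^{7}(z_t−z̄)(z_{t+2}−z̄) = -28.3773
γ_2 = -28.3773 / 9 = -3.153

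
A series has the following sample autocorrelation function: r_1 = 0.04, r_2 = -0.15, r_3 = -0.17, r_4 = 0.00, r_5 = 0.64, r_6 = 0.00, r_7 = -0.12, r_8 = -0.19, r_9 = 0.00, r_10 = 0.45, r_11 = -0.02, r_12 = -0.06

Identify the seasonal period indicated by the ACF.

5

The largest autocorrelation is r_5 = 0.64, with a weaker echo at lag 10 (0.45); the remaining lags stay at or below 0.04.
The dominant spike at lag 5 indicates a seasonal period of 5.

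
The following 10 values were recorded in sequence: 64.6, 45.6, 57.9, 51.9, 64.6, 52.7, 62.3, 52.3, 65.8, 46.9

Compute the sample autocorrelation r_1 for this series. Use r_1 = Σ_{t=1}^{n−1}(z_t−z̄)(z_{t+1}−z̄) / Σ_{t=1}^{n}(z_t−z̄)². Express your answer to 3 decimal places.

Mean z̄ = (64.6 + 45.6 + 57.9 + 51.9 + 64.6 + 52.7 + 62.3 + 52.3 + 65.8 + 46.9)/10 = 56.4600
Numerator Σ_{t=1}^{9}(z_t−z̄)(z_{t+1}−z̄) = -352.7276
Denominator Σ(z_t−z̄)² = 517.5040
r_1 = -352.7276 / 517.5040 = -0.682

-0.682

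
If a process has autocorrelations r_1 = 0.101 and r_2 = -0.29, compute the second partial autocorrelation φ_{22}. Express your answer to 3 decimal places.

-0.303

φ_{22} = (r_2 − r_1²) / (1 − r_1²)
r_1² = (0.101)² = 0.010201
Numerator = -0.29 − 0.0102 = -0.3002; denominator = 1 − 0.0102 = 0.9898
φ_{22} = -0.3002 / 0.9898 = -0.303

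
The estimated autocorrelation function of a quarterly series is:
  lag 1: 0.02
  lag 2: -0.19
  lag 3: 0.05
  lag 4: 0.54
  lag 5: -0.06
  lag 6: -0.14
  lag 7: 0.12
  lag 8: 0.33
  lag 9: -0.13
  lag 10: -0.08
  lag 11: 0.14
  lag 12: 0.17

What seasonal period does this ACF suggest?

The largest autocorrelation is r_4 = 0.54, with weaker echoes at lags 8 (0.33) and 12 (0.17); the remaining lags stay at or below 0.14.
The dominant spike at lag 4 indicates a seasonal period of 4.

4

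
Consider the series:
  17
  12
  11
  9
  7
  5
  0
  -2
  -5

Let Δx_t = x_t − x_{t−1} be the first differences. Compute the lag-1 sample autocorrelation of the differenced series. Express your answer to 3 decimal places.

First differences Δx: -5, -1, -2, -2, -2, -5, -2, -3
Mean of differences = -2.7500
Numerator Σ(Δx_t−Δx̄)(Δx_{t+1}−Δx̄) = -5.0625
Denominator Σ(Δx_t−Δx̄)² = 15.5000
r_1(Δx) = -5.0625 / 15.5000 = -0.327

-0.327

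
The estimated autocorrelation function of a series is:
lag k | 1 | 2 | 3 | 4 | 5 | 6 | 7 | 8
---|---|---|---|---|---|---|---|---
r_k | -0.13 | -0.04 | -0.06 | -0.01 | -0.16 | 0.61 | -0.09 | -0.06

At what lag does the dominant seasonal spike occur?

6

The largest autocorrelation is r_6 = 0.61; the remaining lags stay at or below -0.01.
The dominant spike at lag 6 indicates a seasonal period of 6.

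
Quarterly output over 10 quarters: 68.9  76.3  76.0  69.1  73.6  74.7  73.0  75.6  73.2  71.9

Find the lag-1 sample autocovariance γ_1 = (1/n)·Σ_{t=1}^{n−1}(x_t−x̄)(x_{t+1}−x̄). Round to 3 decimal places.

-1.813

Mean x̄ = (68.9 + 76.3 + 76.0 + 69.1 + 73.6 + 74.7 + 73.0 + 75.6 + 73.2 + 71.9)/10 = 73.2300
Σ_{t=1}^{9}(x_t−x̄)(x_{t+1}−x̄) = -18.1279
γ_1 = -18.1279 / 10 = -1.813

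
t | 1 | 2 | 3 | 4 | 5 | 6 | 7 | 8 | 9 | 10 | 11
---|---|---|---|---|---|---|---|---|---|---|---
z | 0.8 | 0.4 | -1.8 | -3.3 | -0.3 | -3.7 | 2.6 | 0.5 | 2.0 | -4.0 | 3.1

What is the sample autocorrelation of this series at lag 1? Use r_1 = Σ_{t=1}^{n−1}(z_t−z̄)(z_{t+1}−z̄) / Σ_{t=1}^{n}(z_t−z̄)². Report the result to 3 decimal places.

-0.355

Mean z̄ = (0.8 + 0.4 − 1.8 − 3.3 − 0.3 − 3.7 + 2.6 + 0.5 + 2.0 − 4.0 + 3.1)/11 = -0.3364
Numerator Σ_{t=1}^{10}(z_t−z̄)(z_{t+1}−z̄) = -22.7495
Denominator Σ(z_t−z̄)² = 64.0855
r_1 = -22.7495 / 64.0855 = -0.355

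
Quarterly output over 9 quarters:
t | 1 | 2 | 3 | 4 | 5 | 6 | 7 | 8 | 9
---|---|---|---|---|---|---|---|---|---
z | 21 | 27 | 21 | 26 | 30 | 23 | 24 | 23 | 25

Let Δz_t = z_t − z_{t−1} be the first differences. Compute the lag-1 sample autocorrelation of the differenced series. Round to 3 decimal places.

-0.495

First differences Δz: 6, -6, 5, 4, -7, 1, -1, 2
Mean of differences = 0.5000
Numerator Σ(Δz_t−Δz̄)(Δz_{t+1}−Δz̄) = -82.2500
Denominator Σ(Δz_t−Δz̄)² = 166.0000
r_1(Δz) = -82.2500 / 166.0000 = -0.495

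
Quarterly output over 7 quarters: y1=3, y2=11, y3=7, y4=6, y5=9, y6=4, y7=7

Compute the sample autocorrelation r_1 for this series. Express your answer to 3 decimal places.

Mean ȳ = (3 + 11 + 7 + 6 + 9 + 4 + 7)/7 = 6.7143
Deviations from mean: -3.7143, 4.2857, 0.2857, -0.7143, 2.2857, -2.7143, 0.2857
Numerator Σ_{t=1}^{6}(y_t−ȳ)(y_{t+1}−ȳ) = -23.5102
Denominator Σ(y_t−ȳ)² = 45.4286
r_1 = -23.5102 / 45.4286 = -0.518

-0.518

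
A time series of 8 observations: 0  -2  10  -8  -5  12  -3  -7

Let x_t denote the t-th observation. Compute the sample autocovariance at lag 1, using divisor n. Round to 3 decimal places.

-16.705

Mean x̄ = (0 − 2 + 10 − 8 − 5 + 12 − 3 − 7)/8 = -0.3750
Deviations: 0.3750, -1.6250, 10.3750, -7.6250, -4.6250, 12.3750, -2.6250, -6.6250
Σ_{t=1}^{7}(x_t−x̄)(x_{t+1}−x̄) = -133.6406
γ_1 = -133.6406 / 8 = -16.705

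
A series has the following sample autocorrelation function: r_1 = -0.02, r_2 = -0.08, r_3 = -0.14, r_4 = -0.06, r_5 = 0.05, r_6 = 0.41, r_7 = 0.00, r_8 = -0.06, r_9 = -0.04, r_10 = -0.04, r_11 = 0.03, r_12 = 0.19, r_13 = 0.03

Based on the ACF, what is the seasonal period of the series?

The largest autocorrelation is r_6 = 0.41, with a weaker echo at lag 12 (0.19); the remaining lags stay at or below 0.05.
The dominant spike at lag 6 indicates a seasonal period of 6.

6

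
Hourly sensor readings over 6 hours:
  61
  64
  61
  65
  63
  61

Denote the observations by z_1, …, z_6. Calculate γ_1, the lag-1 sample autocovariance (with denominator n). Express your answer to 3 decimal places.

Mean z̄ = (61 + 64 + 61 + 65 + 63 + 61)/6 = 62.5000
Deviations: -1.5000, 1.5000, -1.5000, 2.5000, 0.5000, -1.5000
Σ_{t=1}^{5}(z_t−z̄)(z_{t+1}−z̄) = -7.7500
γ_1 = -7.7500 / 6 = -1.292

-1.292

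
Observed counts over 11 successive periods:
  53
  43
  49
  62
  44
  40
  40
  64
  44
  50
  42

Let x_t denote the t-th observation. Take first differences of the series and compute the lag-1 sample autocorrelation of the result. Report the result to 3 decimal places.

-0.460

First differences Δx: -10, 6, 13, -18, -4, 0, 24, -20, 6, -8
Mean of differences = -1.1000
Numerator Σ(Δx_t−Δx̄)(Δx_{t+1}−Δx̄) = -785.5100
Denominator Σ(Δx_t−Δx̄)² = 1708.9000
r_1(Δx) = -785.5100 / 1708.9000 = -0.460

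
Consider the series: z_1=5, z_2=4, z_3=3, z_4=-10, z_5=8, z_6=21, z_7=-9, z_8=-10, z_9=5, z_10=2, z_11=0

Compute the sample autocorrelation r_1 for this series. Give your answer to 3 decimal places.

-0.092

Mean z̄ = (5 + 4 + 3 − 10 + 8 + 21 − 9 − 10 + 5 + 2 + 0)/11 = 1.7273
Numerator Σ_{t=1}^{10}(z_t−z̄)(z_{t+1}−z̄) = -76.1653
Denominator Σ(z_t−z̄)² = 832.1818
r_1 = -76.1653 / 832.1818 = -0.092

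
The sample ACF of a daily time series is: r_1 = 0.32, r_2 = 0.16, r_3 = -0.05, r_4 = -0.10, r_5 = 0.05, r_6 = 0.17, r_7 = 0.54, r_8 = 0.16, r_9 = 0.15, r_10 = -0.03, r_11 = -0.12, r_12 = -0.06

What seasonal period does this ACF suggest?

7

The largest autocorrelation is r_7 = 0.54; the remaining lags stay at or below 0.32. The elevated value at lag 1 (0.32), dropping to 0.16 at lag 2, reflects decaying short-term dependence rather than seasonality.
The dominant spike at lag 7 indicates a seasonal period of 7.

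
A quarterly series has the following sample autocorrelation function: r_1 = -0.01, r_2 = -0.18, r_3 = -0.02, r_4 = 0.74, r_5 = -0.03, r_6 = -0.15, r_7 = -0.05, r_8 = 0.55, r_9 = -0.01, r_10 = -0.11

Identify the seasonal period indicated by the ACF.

4

The largest autocorrelation is r_4 = 0.74, with a weaker echo at lag 8 (0.55); the remaining lags stay at or below -0.01.
The dominant spike at lag 4 indicates a seasonal period of 4.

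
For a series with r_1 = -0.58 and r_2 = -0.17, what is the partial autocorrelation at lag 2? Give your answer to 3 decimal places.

-0.763

φ_{22} = (r_2 − r_1²) / (1 − r_1²)
r_1² = (-0.58)² = 0.3364
Numerator = -0.17 − 0.3364 = -0.5064; denominator = 1 − 0.3364 = 0.6636
φ_{22} = -0.5064 / 0.6636 = -0.763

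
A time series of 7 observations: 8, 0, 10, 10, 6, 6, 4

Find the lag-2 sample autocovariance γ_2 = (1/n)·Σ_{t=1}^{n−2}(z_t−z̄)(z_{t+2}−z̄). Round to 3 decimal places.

Mean z̄ = (8 + 0 + 10 + 10 + 6 + 6 + 4)/7 = 6.2857
Σ_{t=1}^{5}(z_t−z̄)(z_{t+2}−z̄) = -18.4490
γ_2 = -18.4490 / 7 = -2.636

-2.636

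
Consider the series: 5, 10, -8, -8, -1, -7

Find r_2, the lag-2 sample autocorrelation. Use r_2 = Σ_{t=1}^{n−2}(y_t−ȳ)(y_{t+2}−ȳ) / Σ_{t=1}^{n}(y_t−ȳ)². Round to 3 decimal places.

-0.292

Mean ȳ = (5 + 10 − 8 − 8 − 1 − 7)/6 = -1.5000
Deviations from mean: 6.5000, 11.5000, -6.5000, -6.5000, 0.5000, -5.5000
Numerator Σ_{t=1}^{4}(y_t−ȳ)(y_{t+2}−ȳ) = -84.5000
Denominator Σ(y_t−ȳ)² = 289.5000
r_2 = -84.5000 / 289.5000 = -0.292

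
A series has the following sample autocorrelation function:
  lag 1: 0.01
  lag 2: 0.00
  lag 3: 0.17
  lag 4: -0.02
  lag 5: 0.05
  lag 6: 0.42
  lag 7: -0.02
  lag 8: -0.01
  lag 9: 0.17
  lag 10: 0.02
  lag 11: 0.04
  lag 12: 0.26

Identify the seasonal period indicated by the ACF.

The largest autocorrelation is r_6 = 0.42, with a weaker echo at lag 12 (0.26); the remaining lags stay at or below 0.17.
The dominant spike at lag 6 indicates a seasonal period of 6.

6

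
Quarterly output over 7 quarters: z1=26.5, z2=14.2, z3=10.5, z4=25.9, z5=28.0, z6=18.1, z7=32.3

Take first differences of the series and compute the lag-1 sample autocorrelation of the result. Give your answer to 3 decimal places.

First differences Δz: -12.3, -3.7, 15.4, 2.1, -9.9, 14.2
Mean of differences = 0.9667
Numerator Σ(Δz_t−Δz̄)(Δz_{t+1}−Δz̄) = -145.2044
Denominator Σ(Δz_t−Δz̄)² = 700.5933
r_1(Δz) = -145.2044 / 700.5933 = -0.207

-0.207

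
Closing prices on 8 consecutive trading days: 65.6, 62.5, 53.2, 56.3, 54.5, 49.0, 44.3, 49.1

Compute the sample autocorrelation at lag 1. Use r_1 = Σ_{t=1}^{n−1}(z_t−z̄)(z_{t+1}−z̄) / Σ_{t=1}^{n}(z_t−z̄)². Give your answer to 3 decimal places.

Mean z̄ = (65.6 + 62.5 + 53.2 + 56.3 + 54.5 + 49.0 + 44.3 + 49.1)/8 = 54.3125
Deviations from mean: 11.2875, 8.1875, -1.1125, 1.9875, 0.1875, -5.3125, -10.0125, -5.2125
Σ(z_t−z̄)(z_{t+1}−z̄) = (92.4164) + (-9.1086) + (-2.2111) + (0.3727) + (-0.9961) + (53.1914) + (52.1902) = 185.8548
Denominator Σ(z_t−z̄)² = 355.3088
r_1 = 185.8548 / 355.3088 = 0.523

0.523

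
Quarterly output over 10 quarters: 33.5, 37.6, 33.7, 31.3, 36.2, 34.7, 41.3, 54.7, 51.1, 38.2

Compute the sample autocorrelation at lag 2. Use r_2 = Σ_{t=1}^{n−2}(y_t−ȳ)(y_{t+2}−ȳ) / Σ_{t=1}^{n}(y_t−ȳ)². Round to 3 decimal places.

0.054

Mean ȳ = (33.5 + 37.6 + 33.7 + 31.3 + 36.2 + 34.7 + 41.3 + 54.7 + 51.1 + 38.2)/10 = 39.2300
Numerator Σ_{t=1}^{8}(y_t−ȳ)(y_{t+2}−ȳ) = 29.5772
Denominator Σ(y_t−ȳ)² = 544.2210
r_2 = 29.5772 / 544.2210 = 0.054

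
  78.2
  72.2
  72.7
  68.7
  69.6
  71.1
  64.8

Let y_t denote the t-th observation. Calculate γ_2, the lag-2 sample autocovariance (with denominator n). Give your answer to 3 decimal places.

2.233

Mean ȳ = (78.2 + 72.2 + 72.7 + 68.7 + 69.6 + 71.1 + 64.8)/7 = 71.0429
Deviations: 7.1571, 1.1571, 1.6571, -2.3429, -1.4429, 0.0571, -6.2429
Σ_{t=1}^{5}(y_t−ȳ)(y_{t+2}−ȳ) = 15.6320
γ_2 = 15.6320 / 7 = 2.233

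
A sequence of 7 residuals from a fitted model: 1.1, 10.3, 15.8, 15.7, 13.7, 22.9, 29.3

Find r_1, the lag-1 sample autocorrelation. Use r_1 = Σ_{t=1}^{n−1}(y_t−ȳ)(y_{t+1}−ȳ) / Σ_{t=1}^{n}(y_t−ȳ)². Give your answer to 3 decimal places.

0.335

Mean ȳ = (1.1 + 10.3 + 15.8 + 15.7 + 13.7 + 22.9 + 29.3)/7 = 15.5429
Deviations from mean: -14.4429, -5.2429, 0.2571, 0.1571, -1.8429, 7.3571, 13.7571
Numerator Σ_{t=1}^{6}(y_t−ȳ)(y_{t+1}−ȳ) = 161.7796
Denominator Σ(y_t−ȳ)² = 482.9571
r_1 = 161.7796 / 482.9571 = 0.335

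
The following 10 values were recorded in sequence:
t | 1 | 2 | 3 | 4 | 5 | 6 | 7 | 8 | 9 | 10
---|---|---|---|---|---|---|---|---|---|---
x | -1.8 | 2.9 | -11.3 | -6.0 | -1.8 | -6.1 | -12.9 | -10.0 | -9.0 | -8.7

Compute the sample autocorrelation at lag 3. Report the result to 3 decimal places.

Mean x̄ = (-1.8 + 2.9 − 11.3 − 6.0 − 1.8 − 6.1 − 12.9 − 10.0 − 9.0 − 8.7)/10 = -6.4700
Σ(x_t−x̄)(x_{t+3}−x̄) = (2.1949) + (43.7579) + (-1.7871) + (-3.0221) + (-16.4851) + (-0.9361) + (14.3389) = 38.0613
Denominator Σ(x_t−x̄)² = 220.2810
r_3 = 38.0613 / 220.2810 = 0.173

0.173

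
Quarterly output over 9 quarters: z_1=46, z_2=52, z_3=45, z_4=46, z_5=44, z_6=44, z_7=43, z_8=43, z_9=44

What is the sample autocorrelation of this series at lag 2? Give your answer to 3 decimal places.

0.204

Mean z̄ = (46 + 52 + 45 + 46 + 44 + 44 + 43 + 43 + 44)/9 = 45.2222
Numerator Σ_{t=1}^{7}(z_t−z̄)(z_{t+2}−z̄) = 12.5679
Denominator Σ(z_t−z̄)² = 61.5556
r_2 = 12.5679 / 61.5556 = 0.204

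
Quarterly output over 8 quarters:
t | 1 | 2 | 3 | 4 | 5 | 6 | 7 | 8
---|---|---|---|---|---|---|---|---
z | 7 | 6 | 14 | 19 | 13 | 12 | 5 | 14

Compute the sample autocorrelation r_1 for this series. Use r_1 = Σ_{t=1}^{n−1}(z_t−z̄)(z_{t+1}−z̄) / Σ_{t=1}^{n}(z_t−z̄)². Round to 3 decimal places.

0.136

Mean z̄ = (7 + 6 + 14 + 19 + 13 + 12 + 5 + 14)/8 = 11.2500
Deviations from mean: -4.2500, -5.2500, 2.7500, 7.7500, 1.7500, 0.7500, -6.2500, 2.7500
Σ(z_t−z̄)(z_{t+1}−z̄) = (22.3125) + (-14.4375) + (21.3125) + (13.5625) + (1.3125) + (-4.6875) + (-17.1875) = 22.1875
Denominator Σ(z_t−z̄)² = 163.5000
r_1 = 22.1875 / 163.5000 = 0.136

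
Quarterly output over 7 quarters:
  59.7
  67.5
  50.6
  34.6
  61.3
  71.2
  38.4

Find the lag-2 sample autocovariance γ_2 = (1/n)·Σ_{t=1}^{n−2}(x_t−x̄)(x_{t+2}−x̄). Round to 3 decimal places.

-106.153

Mean x̄ = (59.7 + 67.5 + 50.6 + 34.6 + 61.3 + 71.2 + 38.4)/7 = 54.7571
Σ_{t=1}^{5}(x_t−x̄)(x_{t+2}−x̄) = -743.0708
γ_2 = -743.0708 / 7 = -106.153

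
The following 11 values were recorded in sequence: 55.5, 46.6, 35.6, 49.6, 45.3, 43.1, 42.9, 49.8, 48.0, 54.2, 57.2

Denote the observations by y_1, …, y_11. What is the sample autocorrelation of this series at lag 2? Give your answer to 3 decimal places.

Mean ȳ = (55.5 + 46.6 + 35.6 + 49.6 + 45.3 + 43.1 + 42.9 + 49.8 + 48.0 + 54.2 + 57.2)/11 = 47.9818
Numerator Σ_{t=1}^{9}(y_t−ȳ)(y_{t+2}−ȳ) = -53.8852
Denominator Σ(y_t−ȳ)² = 398.1564
r_2 = -53.8852 / 398.1564 = -0.135

-0.135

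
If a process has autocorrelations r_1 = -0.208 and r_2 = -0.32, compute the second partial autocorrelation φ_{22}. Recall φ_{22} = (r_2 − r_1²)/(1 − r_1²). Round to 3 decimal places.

φ_{22} = (r_2 − r_1²) / (1 − r_1²)
r_1² = (-0.208)² = 0.043264
Numerator = -0.32 − 0.0433 = -0.3633; denominator = 1 − 0.0433 = 0.9567
φ_{22} = -0.3633 / 0.9567 = -0.380

-0.380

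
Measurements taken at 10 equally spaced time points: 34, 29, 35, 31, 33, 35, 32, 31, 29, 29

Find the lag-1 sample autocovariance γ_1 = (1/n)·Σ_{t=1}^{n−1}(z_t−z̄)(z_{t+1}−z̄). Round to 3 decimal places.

Mean z̄ = (34 + 29 + 35 + 31 + 33 + 35 + 32 + 31 + 29 + 29)/10 = 31.8000
Σ_{t=1}^{9}(z_t−z̄)(z_{t+1}−z̄) = -4.2400
γ_1 = -4.2400 / 10 = -0.424

-0.424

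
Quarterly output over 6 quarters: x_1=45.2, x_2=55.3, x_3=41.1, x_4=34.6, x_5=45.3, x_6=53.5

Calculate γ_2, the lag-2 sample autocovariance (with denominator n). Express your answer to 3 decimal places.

Mean x̄ = (45.2 + 55.3 + 41.1 + 34.6 + 45.3 + 53.5)/6 = 45.8333
Deviations: -0.6333, 9.4667, -4.7333, -11.2333, -0.5333, 7.6667
Σ_{t=1}^{4}(x_t−x̄)(x_{t+2}−x̄) = -186.9422
γ_2 = -186.9422 / 6 = -31.157

-31.157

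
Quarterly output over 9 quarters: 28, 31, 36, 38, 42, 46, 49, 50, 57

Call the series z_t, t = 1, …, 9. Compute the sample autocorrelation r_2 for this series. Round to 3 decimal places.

Mean z̄ = (28 + 31 + 36 + 38 + 42 + 46 + 49 + 50 + 57)/9 = 41.8889
Σ(z_t−z̄)(z_{t+2}−z̄) = (81.7901) + (42.3457) + (-0.6543) + (-15.9877) + (0.7901) + (33.3457) + (107.4568) = 249.0864
Denominator Σ(z_t−z̄)² = 722.8889
r_2 = 249.0864 / 722.8889 = 0.345

0.345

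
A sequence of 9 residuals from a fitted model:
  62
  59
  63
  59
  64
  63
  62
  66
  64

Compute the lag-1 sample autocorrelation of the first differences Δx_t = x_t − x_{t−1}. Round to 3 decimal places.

-0.752

First differences Δx: -3, 4, -4, 5, -1, -1, 4, -2
Mean of differences = 0.2500
Numerator Σ(Δx_t−Δx̄)(Δx_{t+1}−Δx̄) = -65.8125
Denominator Σ(Δx_t−Δx̄)² = 87.5000
r_1(Δx) = -65.8125 / 87.5000 = -0.752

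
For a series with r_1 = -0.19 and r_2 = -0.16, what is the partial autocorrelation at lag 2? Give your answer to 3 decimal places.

φ_{22} = (r_2 − r_1²) / (1 − r_1²)
r_1² = (-0.19)² = 0.0361
Numerator = -0.16 − 0.0361 = -0.1961; denominator = 1 − 0.0361 = 0.9639
φ_{22} = -0.1961 / 0.9639 = -0.203

-0.203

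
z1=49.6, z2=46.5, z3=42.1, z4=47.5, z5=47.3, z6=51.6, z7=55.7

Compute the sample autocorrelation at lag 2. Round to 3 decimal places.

Mean z̄ = (49.6 + 46.5 + 42.1 + 47.5 + 47.3 + 51.6 + 55.7)/7 = 48.6143
Deviations from mean: 0.9857, -2.1143, -6.5143, -1.1143, -1.3143, 2.9857, 7.0857
Numerator Σ_{t=1}^{5}(z_t−z̄)(z_{t+2}−z̄) = -8.1433
Denominator Σ(z_t−z̄)² = 109.9686
r_2 = -8.1433 / 109.9686 = -0.074

-0.074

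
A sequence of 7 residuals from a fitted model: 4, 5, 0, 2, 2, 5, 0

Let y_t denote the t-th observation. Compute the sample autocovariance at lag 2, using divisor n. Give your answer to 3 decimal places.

Mean ȳ = (4 + 5 + 0 + 2 + 2 + 5 + 0)/7 = 2.5714
Deviations: 1.4286, 2.4286, -2.5714, -0.5714, -0.5714, 2.4286, -2.5714
Σ_{t=1}^{5}(y_t−ȳ)(y_{t+2}−ȳ) = -3.5102
γ_2 = -3.5102 / 7 = -0.501

-0.501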